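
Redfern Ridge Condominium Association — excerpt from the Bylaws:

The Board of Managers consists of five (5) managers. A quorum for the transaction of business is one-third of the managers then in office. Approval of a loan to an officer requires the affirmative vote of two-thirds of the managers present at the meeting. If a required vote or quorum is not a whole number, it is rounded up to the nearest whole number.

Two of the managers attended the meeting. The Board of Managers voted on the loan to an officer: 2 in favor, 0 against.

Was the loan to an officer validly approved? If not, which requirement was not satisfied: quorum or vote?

Quorum: 2 present; quorum is 2. Satisfied.
Vote: the loan to an officer requires two-thirds of the managers present (2). 2/3 of 2 = 1.33, rounded up to 2, so 2 affirmative votes are needed; 2 voted in favor. Satisfied.

Valid — all requirements satisfied.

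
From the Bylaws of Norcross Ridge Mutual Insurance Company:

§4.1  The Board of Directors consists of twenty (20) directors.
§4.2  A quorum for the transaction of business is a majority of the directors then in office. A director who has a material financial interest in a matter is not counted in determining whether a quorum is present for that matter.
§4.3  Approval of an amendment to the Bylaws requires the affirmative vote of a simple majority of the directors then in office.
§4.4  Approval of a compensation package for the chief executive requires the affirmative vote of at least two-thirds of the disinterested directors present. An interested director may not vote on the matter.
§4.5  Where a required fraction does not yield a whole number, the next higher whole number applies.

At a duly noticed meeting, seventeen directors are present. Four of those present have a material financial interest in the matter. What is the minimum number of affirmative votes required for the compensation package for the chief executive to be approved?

The compensation package for the chief executive requires two-thirds of the disinterested directors present (17 − 4 = 13).
2/3 of 13 = 8.67, rounded up to 9.

9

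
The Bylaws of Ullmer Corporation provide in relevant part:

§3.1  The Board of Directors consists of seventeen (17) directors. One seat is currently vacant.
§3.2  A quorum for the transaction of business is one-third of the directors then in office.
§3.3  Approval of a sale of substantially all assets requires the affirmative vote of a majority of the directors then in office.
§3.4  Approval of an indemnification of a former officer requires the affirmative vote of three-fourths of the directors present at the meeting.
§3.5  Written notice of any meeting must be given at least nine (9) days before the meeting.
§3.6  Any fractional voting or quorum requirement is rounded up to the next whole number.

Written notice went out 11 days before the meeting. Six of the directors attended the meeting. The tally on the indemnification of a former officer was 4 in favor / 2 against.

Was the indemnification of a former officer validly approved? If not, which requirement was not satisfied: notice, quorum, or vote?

Notice: 11 days given; 9 required (11 ≥ 9). Satisfied.
Quorum: 6 present; quorum is 6. Satisfied.
Vote: the indemnification of a former officer requires three-fourths of the directors present (6). 3/4 of 6 = 4.50, rounded up to 5, so 5 affirmative votes are needed; 4 voted in favor. Not satisfied.

Invalid — vote requirement not satisfied.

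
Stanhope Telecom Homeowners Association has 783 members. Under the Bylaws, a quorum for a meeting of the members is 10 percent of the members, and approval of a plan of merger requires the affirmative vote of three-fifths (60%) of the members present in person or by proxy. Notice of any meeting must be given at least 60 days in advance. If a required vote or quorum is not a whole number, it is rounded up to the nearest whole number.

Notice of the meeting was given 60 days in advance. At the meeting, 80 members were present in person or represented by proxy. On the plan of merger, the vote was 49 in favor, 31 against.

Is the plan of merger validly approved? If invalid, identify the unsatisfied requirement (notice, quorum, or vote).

Notice: 60 days given; 60 required. Satisfied.
Quorum: 10% of 783 = 78.30, rounded up to 79; 80 present. Satisfied.
Vote: requires three-fifths of those present (80); 3/5 of 80 = 48, so 48 needed; 49 in favor. Satisfied.

Valid — all requirements satisfied.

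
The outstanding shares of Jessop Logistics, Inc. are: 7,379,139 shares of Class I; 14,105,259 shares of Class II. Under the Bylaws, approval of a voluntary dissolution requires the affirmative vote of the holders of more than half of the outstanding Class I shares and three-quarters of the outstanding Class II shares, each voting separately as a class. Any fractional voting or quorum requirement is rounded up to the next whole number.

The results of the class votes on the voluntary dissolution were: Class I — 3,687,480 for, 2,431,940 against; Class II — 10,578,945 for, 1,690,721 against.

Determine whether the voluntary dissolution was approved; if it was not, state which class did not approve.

Class I: a majority of 7379139 is 3689570; 3,689,570 required, 3,687,480 in favor — not approved.
Class II: 3/4 of 14105259 = 10578944.25, rounded up to 10578945; 10,578,945 required, 10,578,945 in favor — approved.

Not approved — the Class I shares did not give the required vote.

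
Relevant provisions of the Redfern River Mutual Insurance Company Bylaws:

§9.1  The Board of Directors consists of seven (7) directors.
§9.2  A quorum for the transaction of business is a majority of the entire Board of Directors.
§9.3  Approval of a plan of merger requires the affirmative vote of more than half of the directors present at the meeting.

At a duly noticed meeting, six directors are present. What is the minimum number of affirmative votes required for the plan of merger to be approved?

The plan of merger requires a majority of the directors present (6).
A majority of 6 is 4.

4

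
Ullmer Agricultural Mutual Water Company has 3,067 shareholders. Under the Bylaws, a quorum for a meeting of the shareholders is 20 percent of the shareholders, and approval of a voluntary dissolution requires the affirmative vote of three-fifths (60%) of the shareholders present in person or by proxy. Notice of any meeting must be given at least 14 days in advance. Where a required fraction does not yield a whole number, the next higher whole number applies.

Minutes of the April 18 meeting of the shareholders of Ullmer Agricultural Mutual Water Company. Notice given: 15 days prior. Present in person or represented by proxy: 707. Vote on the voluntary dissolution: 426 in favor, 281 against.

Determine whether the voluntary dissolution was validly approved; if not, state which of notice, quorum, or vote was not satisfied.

Valid — all requirements satisfied.

Notice: 15 days given; 14 required. Satisfied.
Quorum: 20% of 3,067 = 613.40, rounded up to 614; 707 present. Satisfied.
Vote: requires three-fifths of those present (707); 3/5 of 707 = 424.20, rounded up to 425, so 425 needed; 426 in favor. Satisfied.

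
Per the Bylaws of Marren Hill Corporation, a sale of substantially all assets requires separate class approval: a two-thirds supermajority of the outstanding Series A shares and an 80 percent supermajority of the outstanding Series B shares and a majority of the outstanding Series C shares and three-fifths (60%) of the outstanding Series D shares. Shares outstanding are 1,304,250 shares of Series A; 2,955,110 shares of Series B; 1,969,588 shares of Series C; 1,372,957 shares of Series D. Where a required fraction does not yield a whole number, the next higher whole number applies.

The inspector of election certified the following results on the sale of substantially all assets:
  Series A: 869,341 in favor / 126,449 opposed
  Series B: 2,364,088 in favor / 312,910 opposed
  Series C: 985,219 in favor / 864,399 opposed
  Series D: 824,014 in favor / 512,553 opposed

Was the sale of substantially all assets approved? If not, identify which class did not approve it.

Series A: 2/3 of 1304250 = 869500; 869,500 required, 869,341 in favor — not approved.
Series B: 4/5 of 2955110 = 2364088; 2,364,088 required, 2,364,088 in favor — approved.
Series C: a majority of 1969588 is 984795; 984,795 required, 985,219 in favor — approved.
Series D: 3/5 of 1372957 = 823774.20, rounded up to 823775; 823,775 required, 824,014 in favor — approved.

Not approved — the Series A shares did not give the required vote.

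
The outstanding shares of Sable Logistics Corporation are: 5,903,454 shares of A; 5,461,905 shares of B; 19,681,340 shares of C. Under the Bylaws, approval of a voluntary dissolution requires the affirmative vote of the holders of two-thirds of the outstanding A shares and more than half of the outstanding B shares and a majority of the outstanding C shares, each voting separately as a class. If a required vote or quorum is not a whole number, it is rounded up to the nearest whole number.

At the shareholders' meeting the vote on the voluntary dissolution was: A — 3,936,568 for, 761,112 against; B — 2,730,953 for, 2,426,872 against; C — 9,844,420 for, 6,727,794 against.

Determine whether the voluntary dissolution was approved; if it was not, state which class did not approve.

A: 2/3 of 5903454 = 3935636; 3,935,636 required, 3,936,568 in favor — approved.
B: a majority of 5461905 is 2730953; 2,730,953 required, 2,730,953 in favor — approved.
C: a majority of 19681340 is 9840671; 9,840,671 required, 9,844,420 in favor — approved.

Approved — every class gave the required vote.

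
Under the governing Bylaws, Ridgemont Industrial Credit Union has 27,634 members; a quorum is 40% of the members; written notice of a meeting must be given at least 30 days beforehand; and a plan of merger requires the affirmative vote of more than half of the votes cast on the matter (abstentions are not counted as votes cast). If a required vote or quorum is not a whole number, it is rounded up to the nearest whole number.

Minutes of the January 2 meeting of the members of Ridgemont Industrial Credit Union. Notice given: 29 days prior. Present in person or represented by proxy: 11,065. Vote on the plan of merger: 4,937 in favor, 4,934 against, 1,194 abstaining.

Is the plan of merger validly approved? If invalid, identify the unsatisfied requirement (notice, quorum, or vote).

Notice: 29 days given; 30 required. Not satisfied.
Quorum: 40% of 27,634 = 11,053.60, rounded up to 11,054; 11,065 present. Satisfied.
Vote: requires a majority of the votes cast (11,065 − 1,194 abstaining = 9,871); a majority of 9871 is 4936, so 4,936 needed; 4,937 in favor. Satisfied.

Invalid — notice requirement not satisfied.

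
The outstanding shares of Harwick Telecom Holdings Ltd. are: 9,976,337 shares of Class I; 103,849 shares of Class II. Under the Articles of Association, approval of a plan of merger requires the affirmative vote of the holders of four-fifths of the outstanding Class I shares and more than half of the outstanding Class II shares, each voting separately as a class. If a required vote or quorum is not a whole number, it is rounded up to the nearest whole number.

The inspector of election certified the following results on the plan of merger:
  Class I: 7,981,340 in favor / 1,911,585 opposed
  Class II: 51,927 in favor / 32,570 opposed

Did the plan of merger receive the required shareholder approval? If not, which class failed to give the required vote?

Approved — every class gave the required vote.

Class I: 4/5 of 9976337 = 7981069.60, rounded up to 7981070; 7,981,070 required, 7,981,340 in favor — approved.
Class II: a majority of 103849 is 51925; 51,925 required, 51,927 in favor — approved.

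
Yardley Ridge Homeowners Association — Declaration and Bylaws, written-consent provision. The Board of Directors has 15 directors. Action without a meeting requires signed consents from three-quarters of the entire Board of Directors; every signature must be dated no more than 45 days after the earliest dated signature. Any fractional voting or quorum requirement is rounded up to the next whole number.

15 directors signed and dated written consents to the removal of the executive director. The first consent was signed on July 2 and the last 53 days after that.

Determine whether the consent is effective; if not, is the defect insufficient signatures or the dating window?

Signatures required: three-quarters of 15 — 3/4 of 15 = 11.25, rounded up to 12, so 12 needed; 15 signed. Sufficient.
Dating window: the latest signature is 53 days after the earliest; the limit is 45 days. Outside the window.

Not effective — dating-window requirement not satisfied.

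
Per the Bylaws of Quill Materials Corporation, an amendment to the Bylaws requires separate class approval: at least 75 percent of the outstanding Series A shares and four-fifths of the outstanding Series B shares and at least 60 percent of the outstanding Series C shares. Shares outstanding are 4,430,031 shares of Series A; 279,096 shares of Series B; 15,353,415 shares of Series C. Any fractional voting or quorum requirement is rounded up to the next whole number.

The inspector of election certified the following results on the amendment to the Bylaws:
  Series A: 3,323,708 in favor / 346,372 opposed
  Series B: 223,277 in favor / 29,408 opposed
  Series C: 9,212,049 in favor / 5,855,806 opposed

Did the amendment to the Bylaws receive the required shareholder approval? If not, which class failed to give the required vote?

Approved — every class gave the required vote.

Series A: 3/4 of 4430031 = 3322523.25, rounded up to 3322524; 3,322,524 required, 3,323,708 in favor — approved.
Series B: 4/5 of 279096 = 223276.80, rounded up to 223277; 223,277 required, 223,277 in favor — approved.
Series C: 3/5 of 15353415 = 9212049; 9,212,049 required, 9,212,049 in favor — approved.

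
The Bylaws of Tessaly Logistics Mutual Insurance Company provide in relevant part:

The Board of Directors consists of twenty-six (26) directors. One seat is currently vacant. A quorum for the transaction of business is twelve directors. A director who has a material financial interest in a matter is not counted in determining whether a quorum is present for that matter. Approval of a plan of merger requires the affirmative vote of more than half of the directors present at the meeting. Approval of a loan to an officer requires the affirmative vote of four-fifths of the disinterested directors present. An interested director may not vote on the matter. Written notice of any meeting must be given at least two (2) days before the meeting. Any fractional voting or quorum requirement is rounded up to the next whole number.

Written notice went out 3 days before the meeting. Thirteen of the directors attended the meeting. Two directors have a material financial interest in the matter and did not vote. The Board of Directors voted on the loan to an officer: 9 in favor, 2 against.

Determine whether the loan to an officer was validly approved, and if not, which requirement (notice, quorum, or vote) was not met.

Notice: 3 days given; 2 required (3 ≥ 2). Satisfied.
Quorum: 13 present, but the 2 interested directors do not count, leaving 11. Quorum is 12. Not satisfied.
Vote: the loan to an officer requires four-fifths of the disinterested directors present (13 − 2 = 11). 4/5 of 11 = 8.80, rounded up to 9, so 9 affirmative votes are needed; 9 voted in favor. Satisfied. (Moot — without a quorum no business can be validly transacted.)

Invalid — quorum requirement not satisfied.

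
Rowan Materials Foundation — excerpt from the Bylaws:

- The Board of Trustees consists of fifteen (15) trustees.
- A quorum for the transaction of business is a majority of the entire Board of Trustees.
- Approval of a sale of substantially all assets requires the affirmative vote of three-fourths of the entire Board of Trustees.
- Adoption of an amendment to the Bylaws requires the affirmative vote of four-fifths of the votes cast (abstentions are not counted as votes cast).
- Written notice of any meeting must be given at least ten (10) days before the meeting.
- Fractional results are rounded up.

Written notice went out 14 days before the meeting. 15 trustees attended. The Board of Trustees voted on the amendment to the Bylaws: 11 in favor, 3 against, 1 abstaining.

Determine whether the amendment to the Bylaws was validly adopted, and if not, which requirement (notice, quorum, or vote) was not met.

Notice: 14 days given; 10 required (14 ≥ 10). Satisfied.
Quorum: 15 present; quorum is 8. Satisfied.
Vote: the amendment to the Bylaws requires four-fifths of the votes cast (15 present − 1 abstaining = 14). 4/5 of 14 = 11.20, rounded up to 12, so 12 affirmative votes are needed; 11 voted in favor. Not satisfied.

Invalid — vote requirement not satisfied.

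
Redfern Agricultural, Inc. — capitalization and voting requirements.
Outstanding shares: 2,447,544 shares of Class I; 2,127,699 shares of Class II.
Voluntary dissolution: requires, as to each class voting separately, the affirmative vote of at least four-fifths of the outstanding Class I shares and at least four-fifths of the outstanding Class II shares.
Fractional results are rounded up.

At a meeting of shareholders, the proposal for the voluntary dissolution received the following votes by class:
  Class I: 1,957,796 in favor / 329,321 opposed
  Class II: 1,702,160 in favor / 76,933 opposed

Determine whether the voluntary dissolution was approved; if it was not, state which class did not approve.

Class I: 4/5 of 2447544 = 1958035.20, rounded up to 1958036; 1,958,036 required, 1,957,796 in favor — not approved.
Class II: 4/5 of 2127699 = 1702159.20, rounded up to 1702160; 1,702,160 required, 1,702,160 in favor — approved.

Not approved — the Class I shares did not give the required vote.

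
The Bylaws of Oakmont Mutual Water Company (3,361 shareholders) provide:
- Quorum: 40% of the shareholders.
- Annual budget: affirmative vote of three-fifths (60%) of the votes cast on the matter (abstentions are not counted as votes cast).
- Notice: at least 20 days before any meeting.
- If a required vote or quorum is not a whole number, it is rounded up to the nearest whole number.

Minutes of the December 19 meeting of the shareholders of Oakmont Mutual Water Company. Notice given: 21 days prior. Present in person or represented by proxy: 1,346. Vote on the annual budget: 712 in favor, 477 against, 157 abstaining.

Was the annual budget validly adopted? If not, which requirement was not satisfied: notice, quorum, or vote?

Invalid — vote requirement not satisfied.

Notice: 21 days given; 20 required. Satisfied.
Quorum: 40% of 3,361 = 1,344.40, rounded up to 1,345; 1,346 present. Satisfied.
Vote: requires three-fifths of the votes cast (1,346 − 157 abstaining = 1,189); 3/5 of 1189 = 713.40, rounded up to 714, so 714 needed; 712 in favor. Not satisfied.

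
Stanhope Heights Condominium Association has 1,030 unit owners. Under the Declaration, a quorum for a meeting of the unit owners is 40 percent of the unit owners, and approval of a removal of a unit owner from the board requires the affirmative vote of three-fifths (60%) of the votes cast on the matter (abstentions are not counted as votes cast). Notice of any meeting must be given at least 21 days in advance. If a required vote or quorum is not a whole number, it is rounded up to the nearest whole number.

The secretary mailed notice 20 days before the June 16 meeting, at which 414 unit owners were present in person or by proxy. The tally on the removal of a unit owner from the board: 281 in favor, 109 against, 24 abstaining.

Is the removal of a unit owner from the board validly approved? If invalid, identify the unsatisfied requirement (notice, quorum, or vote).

Notice: 20 days given; 21 required. Not satisfied.
Quorum: 40% of 1,030 = 412; 414 present. Satisfied.
Vote: requires three-fifths of the votes cast (414 − 24 abstaining = 390); 3/5 of 390 = 234, so 234 needed; 281 in favor. Satisfied.

Invalid — notice requirement not satisfied.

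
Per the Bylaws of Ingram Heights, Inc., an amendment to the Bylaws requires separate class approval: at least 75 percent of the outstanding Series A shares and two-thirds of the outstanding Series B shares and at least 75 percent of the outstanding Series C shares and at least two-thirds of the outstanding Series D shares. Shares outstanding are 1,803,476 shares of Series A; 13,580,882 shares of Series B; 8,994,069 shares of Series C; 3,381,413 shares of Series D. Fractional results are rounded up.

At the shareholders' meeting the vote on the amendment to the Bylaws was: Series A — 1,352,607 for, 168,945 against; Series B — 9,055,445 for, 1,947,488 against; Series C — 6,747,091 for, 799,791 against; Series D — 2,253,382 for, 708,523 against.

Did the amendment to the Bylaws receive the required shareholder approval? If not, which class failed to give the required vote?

Series A: 3/4 of 1803476 = 1352607; 1,352,607 required, 1,352,607 in favor — approved.
Series B: 2/3 of 13580882 = 9053921.33, rounded up to 9053922; 9,053,922 required, 9,055,445 in favor — approved.
Series C: 3/4 of 8994069 = 6745551.75, rounded up to 6745552; 6,745,552 required, 6,747,091 in favor — approved.
Series D: 2/3 of 3381413 = 2254275.33, rounded up to 2254276; 2,254,276 required, 2,253,382 in favor — not approved.

Not approved — the Series D shares did not give the required vote.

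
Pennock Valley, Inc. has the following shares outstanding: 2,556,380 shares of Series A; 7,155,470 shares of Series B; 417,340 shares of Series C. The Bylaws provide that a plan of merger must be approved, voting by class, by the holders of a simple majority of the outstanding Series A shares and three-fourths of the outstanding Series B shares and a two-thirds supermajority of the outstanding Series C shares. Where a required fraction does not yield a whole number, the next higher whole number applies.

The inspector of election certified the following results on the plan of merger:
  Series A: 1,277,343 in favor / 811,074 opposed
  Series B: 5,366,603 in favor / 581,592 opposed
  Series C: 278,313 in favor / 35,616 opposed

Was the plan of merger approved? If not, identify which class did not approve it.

Not approved — the Series A shares did not give the required vote.

Series A: a majority of 2556380 is 1278191; 1,278,191 required, 1,277,343 in favor — not approved.
Series B: 3/4 of 7155470 = 5366602.50, rounded up to 5366603; 5,366,603 required, 5,366,603 in favor — approved.
Series C: 2/3 of 417340 = 278226.67, rounded up to 278227; 278,227 required, 278,313 in favor — approved.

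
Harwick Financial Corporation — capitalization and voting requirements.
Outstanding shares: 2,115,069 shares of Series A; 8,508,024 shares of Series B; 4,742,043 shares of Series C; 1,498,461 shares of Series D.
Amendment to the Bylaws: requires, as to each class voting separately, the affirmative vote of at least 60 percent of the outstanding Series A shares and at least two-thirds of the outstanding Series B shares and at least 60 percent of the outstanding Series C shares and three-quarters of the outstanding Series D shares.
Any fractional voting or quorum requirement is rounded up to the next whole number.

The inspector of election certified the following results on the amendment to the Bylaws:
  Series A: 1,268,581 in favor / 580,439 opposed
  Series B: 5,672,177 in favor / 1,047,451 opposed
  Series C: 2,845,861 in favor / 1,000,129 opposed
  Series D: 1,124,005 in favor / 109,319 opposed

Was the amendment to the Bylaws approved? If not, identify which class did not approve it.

Not approved — the Series A shares did not give the required vote.

Series A: 3/5 of 2115069 = 1269041.40, rounded up to 1269042; 1,269,042 required, 1,268,581 in favor — not approved.
Series B: 2/3 of 8508024 = 5672016; 5,672,016 required, 5,672,177 in favor — approved.
Series C: 3/5 of 4742043 = 2845225.80, rounded up to 2845226; 2,845,226 required, 2,845,861 in favor — approved.
Series D: 3/4 of 1498461 = 1123845.75, rounded up to 1123846; 1,123,846 required, 1,124,005 in favor — approved.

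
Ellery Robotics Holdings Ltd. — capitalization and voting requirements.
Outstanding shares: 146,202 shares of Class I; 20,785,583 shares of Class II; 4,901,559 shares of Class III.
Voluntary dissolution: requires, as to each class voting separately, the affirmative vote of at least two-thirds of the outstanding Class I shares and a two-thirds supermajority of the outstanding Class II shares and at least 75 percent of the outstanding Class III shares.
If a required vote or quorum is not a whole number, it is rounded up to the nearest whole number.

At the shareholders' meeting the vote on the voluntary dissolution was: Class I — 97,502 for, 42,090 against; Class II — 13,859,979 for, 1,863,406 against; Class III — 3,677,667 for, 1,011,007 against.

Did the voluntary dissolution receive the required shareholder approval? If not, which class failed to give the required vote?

Approved — every class gave the required vote.

Class I: 2/3 of 146202 = 97468; 97,468 required, 97,502 in favor — approved.
Class II: 2/3 of 20785583 = 13857055.33, rounded up to 13857056; 13,857,056 required, 13,859,979 in favor — approved.
Class III: 3/4 of 4901559 = 3676169.25, rounded up to 3676170; 3,676,170 required, 3,677,667 in favor — approved.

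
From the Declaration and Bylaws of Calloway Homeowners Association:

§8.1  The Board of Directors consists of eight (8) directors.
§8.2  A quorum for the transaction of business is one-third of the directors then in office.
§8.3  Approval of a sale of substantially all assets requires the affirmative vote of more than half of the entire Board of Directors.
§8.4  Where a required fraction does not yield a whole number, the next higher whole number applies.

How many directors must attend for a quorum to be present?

3

1/3 of 8 = 2.67, rounded up to 3.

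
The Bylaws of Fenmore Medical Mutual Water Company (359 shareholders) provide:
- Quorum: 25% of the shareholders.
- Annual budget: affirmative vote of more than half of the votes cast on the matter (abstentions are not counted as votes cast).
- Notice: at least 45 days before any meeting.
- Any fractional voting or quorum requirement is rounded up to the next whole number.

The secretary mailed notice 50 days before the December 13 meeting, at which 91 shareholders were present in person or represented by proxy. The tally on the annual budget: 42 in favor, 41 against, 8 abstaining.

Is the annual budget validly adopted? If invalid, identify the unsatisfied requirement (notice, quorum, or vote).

Valid — all requirements satisfied.

Notice: 50 days given; 45 required. Satisfied.
Quorum: 25% of 359 = 89.75, rounded up to 90; 91 present. Satisfied.
Vote: requires a majority of the votes cast (91 − 8 abstaining = 83); a majority of 83 is 42, so 42 needed; 42 in favor. Satisfied.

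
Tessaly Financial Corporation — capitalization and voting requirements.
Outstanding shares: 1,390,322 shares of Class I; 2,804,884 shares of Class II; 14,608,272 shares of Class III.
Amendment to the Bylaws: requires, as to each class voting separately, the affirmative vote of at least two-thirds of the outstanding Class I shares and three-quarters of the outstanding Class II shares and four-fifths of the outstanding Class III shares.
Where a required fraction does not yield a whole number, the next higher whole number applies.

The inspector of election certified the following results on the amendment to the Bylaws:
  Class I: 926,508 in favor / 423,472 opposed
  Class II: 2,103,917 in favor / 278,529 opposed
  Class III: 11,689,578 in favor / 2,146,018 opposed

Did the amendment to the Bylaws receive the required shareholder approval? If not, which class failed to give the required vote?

Class I: 2/3 of 1390322 = 926881.33, rounded up to 926882; 926,882 required, 926,508 in favor — not approved.
Class II: 3/4 of 2804884 = 2103663; 2,103,663 required, 2,103,917 in favor — approved.
Class III: 4/5 of 14608272 = 11686617.60, rounded up to 11686618; 11,686,618 required, 11,689,578 in favor — approved.

Not approved — the Class I shares did not give the required vote.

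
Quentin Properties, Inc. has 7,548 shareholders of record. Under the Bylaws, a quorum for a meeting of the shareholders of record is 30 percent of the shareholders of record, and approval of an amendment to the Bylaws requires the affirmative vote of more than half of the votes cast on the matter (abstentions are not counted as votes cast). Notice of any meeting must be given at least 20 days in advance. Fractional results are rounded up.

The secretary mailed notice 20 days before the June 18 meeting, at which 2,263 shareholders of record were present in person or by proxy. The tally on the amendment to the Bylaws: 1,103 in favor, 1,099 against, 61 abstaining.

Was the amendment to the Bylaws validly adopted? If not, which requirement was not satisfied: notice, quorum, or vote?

Notice: 20 days given; 20 required. Satisfied.
Quorum: 30% of 7,548 = 2,264.40, rounded up to 2,265; 2,263 present. Not satisfied.
Vote: requires a majority of the votes cast (2,263 − 61 abstaining = 2,202); a majority of 2202 is 1102, so 1,102 needed; 1,103 in favor. Satisfied.

Invalid — quorum requirement not satisfied.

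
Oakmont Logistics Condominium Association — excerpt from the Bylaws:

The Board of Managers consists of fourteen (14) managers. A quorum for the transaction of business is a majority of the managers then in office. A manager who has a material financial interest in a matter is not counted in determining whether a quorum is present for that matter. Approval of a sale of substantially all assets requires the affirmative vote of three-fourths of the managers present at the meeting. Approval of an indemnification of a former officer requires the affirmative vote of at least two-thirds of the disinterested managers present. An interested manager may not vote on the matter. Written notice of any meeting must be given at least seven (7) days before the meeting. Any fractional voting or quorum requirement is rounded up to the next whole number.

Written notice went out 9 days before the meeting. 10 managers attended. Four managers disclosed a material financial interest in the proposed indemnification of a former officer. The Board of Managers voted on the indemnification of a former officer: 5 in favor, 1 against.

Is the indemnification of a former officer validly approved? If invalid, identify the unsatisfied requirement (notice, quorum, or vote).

Invalid — quorum requirement not satisfied.

Notice: 9 days given; 7 required (9 ≥ 7). Satisfied.
Quorum: 10 present, but the 4 interested managers do not count, leaving 6. Quorum is 8. Not satisfied.
Vote: the indemnification of a former officer requires two-thirds of the disinterested managers present (10 − 4 = 6). 2/3 of 6 = 4, so 4 affirmative votes are needed; 5 voted in favor. Satisfied. (Moot — without a quorum no business can be validly transacted.)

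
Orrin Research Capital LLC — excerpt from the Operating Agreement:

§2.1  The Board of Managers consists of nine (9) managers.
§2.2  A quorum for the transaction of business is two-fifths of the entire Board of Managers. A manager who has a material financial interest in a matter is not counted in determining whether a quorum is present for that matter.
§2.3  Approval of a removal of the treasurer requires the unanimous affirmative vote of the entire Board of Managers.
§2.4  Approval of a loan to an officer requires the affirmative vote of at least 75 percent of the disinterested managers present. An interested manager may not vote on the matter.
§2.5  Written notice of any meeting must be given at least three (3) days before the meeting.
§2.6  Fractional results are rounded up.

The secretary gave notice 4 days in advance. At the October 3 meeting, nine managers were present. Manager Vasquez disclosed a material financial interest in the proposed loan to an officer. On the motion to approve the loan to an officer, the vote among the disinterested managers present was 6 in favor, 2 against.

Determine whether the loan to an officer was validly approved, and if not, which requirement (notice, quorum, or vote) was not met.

Notice: 4 days given; 3 required (4 ≥ 3). Satisfied.
Quorum: 9 present, but the 1 interested manager does not count, leaving 8. Quorum is 4. Satisfied.
Vote: the loan to an officer requires three-fourths of the disinterested managers present (9 − 1 = 8). 3/4 of 8 = 6, so 6 affirmative votes are needed; 6 voted in favor. Satisfied.

Valid — all requirements satisfied.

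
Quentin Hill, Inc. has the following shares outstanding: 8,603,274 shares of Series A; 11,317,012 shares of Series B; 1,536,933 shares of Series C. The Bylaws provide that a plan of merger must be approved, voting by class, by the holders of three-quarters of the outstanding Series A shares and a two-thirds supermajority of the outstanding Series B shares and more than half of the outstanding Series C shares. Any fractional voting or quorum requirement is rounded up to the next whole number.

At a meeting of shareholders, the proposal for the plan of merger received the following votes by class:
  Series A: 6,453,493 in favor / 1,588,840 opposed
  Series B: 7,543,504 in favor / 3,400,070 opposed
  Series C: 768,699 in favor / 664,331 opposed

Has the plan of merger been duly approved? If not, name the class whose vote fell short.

Series A: 3/4 of 8603274 = 6452455.50, rounded up to 6452456; 6,452,456 required, 6,453,493 in favor — approved.
Series B: 2/3 of 11317012 = 7544674.67, rounded up to 7544675; 7,544,675 required, 7,543,504 in favor — not approved.
Series C: a majority of 1536933 is 768467; 768,467 required, 768,699 in favor — approved.

Not approved — the Series B shares did not give the required vote.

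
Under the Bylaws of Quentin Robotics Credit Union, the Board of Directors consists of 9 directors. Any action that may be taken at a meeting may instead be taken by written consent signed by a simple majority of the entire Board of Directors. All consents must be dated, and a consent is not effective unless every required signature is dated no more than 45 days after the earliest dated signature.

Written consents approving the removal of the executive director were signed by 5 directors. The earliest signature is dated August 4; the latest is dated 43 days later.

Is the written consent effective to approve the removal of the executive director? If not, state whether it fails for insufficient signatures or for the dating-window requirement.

Signatures required: a simple majority of 9 — a majority of 9 is 5, so 5 needed; 5 signed. Sufficient.
Dating window: the latest signature is 43 days after the earliest; the limit is 45 days. Within the window.

Effective — both the signature and dating-window requirements are satisfied.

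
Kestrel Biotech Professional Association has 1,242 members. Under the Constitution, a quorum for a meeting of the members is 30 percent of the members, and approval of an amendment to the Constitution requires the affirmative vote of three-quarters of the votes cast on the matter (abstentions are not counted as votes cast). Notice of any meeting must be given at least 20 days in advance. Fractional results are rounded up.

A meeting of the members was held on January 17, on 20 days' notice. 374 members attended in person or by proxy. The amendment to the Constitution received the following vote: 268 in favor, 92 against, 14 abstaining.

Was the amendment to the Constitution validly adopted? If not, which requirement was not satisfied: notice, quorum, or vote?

Invalid — vote requirement not satisfied.

Notice: 20 days given; 20 required. Satisfied.
Quorum: 30% of 1,242 = 372.60, rounded up to 373; 374 present. Satisfied.
Vote: requires three-fourths of the votes cast (374 − 14 abstaining = 360); 3/4 of 360 = 270, so 270 needed; 268 in favor. Not satisfied.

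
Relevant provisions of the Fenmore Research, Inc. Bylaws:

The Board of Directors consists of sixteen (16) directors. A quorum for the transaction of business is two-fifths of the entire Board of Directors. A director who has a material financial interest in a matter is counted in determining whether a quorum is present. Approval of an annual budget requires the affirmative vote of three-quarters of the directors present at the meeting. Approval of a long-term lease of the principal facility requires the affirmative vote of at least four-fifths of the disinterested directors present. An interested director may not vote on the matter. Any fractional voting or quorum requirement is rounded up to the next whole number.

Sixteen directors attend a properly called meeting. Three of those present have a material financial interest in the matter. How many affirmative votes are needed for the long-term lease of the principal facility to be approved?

11

The long-term lease of the principal facility requires four-fifths of the disinterested directors present (16 − 3 = 13).
4/5 of 13 = 10.40, rounded up to 11.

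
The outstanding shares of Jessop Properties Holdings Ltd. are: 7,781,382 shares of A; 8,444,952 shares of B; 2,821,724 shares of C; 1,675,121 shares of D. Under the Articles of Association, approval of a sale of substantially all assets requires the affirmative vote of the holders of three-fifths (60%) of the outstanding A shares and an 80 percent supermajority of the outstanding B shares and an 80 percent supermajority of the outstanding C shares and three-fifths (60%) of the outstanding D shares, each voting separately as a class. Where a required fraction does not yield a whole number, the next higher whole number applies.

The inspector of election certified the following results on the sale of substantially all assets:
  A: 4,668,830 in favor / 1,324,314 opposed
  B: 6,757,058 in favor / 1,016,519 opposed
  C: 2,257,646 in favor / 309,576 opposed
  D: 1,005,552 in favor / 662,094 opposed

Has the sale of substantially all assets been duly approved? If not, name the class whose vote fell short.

Approved — every class gave the required vote.

A: 3/5 of 7781382 = 4668829.20, rounded up to 4668830; 4,668,830 required, 4,668,830 in favor — approved.
B: 4/5 of 8444952 = 6755961.60, rounded up to 6755962; 6,755,962 required, 6,757,058 in favor — approved.
C: 4/5 of 2821724 = 2257379.20, rounded up to 2257380; 2,257,380 required, 2,257,646 in favor — approved.
D: 3/5 of 1675121 = 1005072.60, rounded up to 1005073; 1,005,073 required, 1,005,552 in favor — approved.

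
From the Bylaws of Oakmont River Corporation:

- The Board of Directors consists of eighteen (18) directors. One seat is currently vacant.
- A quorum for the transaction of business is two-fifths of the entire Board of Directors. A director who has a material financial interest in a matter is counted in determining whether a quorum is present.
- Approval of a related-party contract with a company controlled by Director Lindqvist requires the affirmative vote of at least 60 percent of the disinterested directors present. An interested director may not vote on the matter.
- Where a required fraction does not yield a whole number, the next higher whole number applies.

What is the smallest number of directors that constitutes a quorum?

8

2/5 of 18 = 7.20, rounded up to 8.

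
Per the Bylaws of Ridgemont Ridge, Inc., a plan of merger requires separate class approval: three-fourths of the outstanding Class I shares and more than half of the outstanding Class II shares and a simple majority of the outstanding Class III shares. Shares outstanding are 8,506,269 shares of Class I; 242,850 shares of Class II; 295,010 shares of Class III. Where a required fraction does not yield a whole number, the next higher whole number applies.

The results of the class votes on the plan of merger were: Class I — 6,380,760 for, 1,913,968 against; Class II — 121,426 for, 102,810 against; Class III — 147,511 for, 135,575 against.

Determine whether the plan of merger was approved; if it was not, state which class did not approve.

Approved — every class gave the required vote.

Class I: 3/4 of 8506269 = 6379701.75, rounded up to 6379702; 6,379,702 required, 6,380,760 in favor — approved.
Class II: a majority of 242850 is 121426; 121,426 required, 121,426 in favor — approved.
Class III: a majority of 295010 is 147506; 147,506 required, 147,511 in favor — approved.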